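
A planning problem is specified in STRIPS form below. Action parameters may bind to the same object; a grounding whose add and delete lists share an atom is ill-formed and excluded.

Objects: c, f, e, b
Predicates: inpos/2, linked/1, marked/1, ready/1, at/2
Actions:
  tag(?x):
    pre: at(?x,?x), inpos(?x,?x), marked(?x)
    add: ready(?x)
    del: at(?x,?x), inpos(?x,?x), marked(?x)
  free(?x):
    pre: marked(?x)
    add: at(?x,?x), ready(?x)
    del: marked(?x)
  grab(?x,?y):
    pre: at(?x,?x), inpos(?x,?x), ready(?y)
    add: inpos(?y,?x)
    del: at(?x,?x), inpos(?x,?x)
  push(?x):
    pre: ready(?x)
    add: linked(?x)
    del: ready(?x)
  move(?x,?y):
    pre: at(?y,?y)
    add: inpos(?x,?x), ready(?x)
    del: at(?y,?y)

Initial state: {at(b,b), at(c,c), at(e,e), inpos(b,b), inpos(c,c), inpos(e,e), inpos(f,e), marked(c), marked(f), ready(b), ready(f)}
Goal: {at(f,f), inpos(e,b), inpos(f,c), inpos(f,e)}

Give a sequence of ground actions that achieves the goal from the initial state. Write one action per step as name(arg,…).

1. free(f)  →  {at(b,b), at(c,c), at(e,e), at(f,f), inpos(b,b), inpos(c,c), inpos(e,e), inpos(f,e), marked(c), ready(b), ready(f)}
2. grab(c,f)  →  {at(b,b), at(e,e), at(f,f), inpos(b,b), inpos(e,e), inpos(f,c), inpos(f,e), marked(c), ready(b), ready(f)}
3. move(e,e)  →  {at(b,b), at(f,f), inpos(b,b), inpos(e,e), inpos(f,c), inpos(f,e), marked(c), ready(b), ready(e), ready(f)}
4. grab(b,e)  →  {at(f,f), inpos(e,b), inpos(e,e), inpos(f,c), inpos(f,e), marked(c), ready(b), ready(e), ready(f)}

free(f); grab(c,f); move(e,e); grab(b,e)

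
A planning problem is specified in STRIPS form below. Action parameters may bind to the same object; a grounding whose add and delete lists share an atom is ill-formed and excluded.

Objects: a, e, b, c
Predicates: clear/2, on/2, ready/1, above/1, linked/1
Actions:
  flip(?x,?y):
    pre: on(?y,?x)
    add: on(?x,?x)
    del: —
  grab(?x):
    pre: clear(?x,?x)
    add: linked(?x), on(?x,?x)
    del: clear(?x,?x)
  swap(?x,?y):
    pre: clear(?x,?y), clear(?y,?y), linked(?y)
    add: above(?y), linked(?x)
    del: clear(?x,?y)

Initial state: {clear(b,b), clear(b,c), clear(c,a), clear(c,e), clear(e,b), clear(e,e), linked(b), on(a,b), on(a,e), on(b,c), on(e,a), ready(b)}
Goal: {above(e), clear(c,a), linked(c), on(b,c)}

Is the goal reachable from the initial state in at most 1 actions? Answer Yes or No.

1. swap(e,b)  →  {above(b), clear(b,b), clear(b,c), clear(c,a), clear(c,e), clear(e,e), linked(b), linked(e), on(a,b), on(a,e), on(b,c), on(e,a), ready(b)}
2. swap(c,e)  →  {above(b), above(e), clear(b,b), clear(b,c), clear(c,a), clear(e,e), linked(b), linked(c), linked(e), on(a,b), on(a,e), on(b,c), on(e,a), ready(b)}
optimal plan length = 2; 2 > 1

No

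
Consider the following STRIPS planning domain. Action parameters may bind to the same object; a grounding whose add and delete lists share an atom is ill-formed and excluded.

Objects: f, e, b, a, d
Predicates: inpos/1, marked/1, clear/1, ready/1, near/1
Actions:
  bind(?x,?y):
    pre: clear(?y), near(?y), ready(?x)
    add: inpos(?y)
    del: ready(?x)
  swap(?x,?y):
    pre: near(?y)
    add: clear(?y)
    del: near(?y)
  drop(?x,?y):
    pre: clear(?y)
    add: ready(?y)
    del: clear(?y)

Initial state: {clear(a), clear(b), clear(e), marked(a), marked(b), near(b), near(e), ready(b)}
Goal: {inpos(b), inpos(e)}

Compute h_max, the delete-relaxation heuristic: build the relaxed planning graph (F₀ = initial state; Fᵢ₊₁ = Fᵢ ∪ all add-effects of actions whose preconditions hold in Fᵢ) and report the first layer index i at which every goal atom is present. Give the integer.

F0 = init (8 atoms)
F1 = F0 ∪ {inpos(b), inpos(e), ready(a), ready(e)}  (12 atoms)
goal ⊆ F1  ⇒  h_max = 1

1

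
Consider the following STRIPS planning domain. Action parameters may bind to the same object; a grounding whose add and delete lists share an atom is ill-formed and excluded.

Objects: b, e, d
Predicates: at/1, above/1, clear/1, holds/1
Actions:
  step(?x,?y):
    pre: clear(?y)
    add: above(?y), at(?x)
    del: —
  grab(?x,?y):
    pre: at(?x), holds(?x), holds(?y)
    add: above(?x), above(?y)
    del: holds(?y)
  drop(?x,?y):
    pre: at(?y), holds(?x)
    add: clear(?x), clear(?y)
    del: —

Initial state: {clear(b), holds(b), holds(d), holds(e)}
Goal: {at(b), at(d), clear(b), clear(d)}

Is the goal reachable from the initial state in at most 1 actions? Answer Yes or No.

No

1. step(b,b)  →  {above(b), at(b), clear(b), holds(b), holds(d), holds(e)}
2. step(d,b)  →  {above(b), at(b), at(d), clear(b), holds(b), holds(d), holds(e)}
3. drop(b,d)  →  {above(b), at(b), at(d), clear(b), clear(d), holds(b), holds(d), holds(e)}
optimal plan length = 3; 3 > 1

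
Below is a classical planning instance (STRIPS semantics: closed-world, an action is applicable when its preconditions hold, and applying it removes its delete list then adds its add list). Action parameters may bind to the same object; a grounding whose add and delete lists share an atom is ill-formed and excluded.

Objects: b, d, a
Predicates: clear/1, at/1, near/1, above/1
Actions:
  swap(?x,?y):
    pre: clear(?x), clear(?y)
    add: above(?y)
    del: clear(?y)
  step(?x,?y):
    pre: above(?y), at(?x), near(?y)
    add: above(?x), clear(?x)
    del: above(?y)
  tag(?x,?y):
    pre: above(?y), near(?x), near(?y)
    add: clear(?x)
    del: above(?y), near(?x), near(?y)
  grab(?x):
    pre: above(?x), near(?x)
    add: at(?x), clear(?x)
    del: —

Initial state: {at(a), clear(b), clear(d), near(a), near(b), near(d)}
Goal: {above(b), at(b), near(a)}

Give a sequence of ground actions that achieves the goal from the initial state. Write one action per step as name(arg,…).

swap(b,b); grab(b)

1. swap(b,b)  →  {above(b), at(a), clear(d), near(a), near(b), near(d)}
2. grab(b)  →  {above(b), at(a), at(b), clear(b), clear(d), near(a), near(b), near(d)}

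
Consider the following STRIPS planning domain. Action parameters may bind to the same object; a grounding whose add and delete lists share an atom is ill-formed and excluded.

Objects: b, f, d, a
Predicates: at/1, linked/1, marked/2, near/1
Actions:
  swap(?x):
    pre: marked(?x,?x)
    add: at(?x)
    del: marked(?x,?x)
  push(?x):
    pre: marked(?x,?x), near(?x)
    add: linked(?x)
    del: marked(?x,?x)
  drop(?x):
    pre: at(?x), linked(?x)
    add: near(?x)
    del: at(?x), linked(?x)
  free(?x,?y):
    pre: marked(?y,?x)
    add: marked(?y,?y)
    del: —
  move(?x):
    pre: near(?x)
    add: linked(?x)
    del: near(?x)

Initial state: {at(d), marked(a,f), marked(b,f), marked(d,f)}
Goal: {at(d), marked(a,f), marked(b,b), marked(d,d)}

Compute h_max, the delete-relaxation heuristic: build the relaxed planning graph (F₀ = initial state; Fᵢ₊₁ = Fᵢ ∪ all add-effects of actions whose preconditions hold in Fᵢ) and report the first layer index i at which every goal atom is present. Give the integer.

F0 = init (4 atoms)
F1 = F0 ∪ {marked(a,a), marked(b,b), marked(d,d)}  (7 atoms)
goal ⊆ F1  ⇒  h_max = 1

1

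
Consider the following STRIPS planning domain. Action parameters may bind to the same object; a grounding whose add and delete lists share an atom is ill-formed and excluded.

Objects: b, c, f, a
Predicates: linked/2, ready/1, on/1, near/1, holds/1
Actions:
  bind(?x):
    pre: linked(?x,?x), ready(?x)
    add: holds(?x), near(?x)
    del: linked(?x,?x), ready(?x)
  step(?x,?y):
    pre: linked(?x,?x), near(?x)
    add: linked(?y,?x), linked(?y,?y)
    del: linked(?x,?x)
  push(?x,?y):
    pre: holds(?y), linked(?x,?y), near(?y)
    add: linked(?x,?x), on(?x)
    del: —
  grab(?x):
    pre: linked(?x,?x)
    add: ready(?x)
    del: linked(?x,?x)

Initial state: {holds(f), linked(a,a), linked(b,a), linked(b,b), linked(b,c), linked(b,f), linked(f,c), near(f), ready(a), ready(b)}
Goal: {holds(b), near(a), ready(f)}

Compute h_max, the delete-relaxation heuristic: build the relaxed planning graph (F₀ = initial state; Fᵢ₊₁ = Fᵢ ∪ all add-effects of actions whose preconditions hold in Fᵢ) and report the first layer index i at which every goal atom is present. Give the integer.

F0 = init (10 atoms)
F1 = F0 ∪ {holds(a), holds(b), near(a), near(b), on(b)}  (15 atoms)
F2 = F1 ∪ {linked(a,b), linked(c,a), linked(c,b), linked(c,c), linked(f,a), linked(f,b), linked(f,f), on(a)}  (23 atoms)
F3 = F2 ∪ {linked(a,f), linked(c,f), on(c), on(f), ready(c), ready(f)}  (29 atoms)
goal ⊆ F3  ⇒  h_max = 3

3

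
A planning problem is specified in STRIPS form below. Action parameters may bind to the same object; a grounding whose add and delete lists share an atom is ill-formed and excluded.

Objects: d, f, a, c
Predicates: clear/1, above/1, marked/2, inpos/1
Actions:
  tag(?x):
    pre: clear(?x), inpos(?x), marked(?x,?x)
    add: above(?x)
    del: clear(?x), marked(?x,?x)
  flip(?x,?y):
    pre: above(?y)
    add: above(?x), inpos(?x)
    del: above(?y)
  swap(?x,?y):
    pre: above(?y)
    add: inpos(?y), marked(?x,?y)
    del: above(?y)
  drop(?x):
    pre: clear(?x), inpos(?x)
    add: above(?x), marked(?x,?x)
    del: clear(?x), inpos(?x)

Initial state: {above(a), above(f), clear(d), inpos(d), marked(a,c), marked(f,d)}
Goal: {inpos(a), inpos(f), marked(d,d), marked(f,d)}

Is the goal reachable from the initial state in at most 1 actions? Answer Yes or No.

No

1. flip(f,a)  →  {above(f), clear(d), inpos(d), inpos(f), marked(a,c), marked(f,d)}
2. flip(a,f)  →  {above(a), clear(d), inpos(a), inpos(d), inpos(f), marked(a,c), marked(f,d)}
3. drop(d)  →  {above(a), above(d), inpos(a), inpos(f), marked(a,c), marked(d,d), marked(f,d)}
optimal plan length = 3; 3 > 1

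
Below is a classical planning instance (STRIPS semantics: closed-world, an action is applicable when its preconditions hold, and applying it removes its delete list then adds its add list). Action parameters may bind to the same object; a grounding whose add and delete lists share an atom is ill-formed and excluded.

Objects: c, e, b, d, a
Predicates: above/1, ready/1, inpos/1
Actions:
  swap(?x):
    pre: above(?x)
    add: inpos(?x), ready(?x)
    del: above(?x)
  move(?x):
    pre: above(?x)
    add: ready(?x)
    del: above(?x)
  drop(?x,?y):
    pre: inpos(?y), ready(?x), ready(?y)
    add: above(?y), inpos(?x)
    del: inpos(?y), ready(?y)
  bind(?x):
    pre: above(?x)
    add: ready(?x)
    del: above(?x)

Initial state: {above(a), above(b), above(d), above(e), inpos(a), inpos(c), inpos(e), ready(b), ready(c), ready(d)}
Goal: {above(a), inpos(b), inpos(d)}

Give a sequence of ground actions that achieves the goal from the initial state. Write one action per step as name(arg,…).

1. swap(b)  →  {above(a), above(d), above(e), inpos(a), inpos(b), inpos(c), inpos(e), ready(b), ready(c), ready(d)}
2. swap(d)  →  {above(a), above(e), inpos(a), inpos(b), inpos(c), inpos(d), inpos(e), ready(b), ready(c), ready(d)}

swap(b); swap(d)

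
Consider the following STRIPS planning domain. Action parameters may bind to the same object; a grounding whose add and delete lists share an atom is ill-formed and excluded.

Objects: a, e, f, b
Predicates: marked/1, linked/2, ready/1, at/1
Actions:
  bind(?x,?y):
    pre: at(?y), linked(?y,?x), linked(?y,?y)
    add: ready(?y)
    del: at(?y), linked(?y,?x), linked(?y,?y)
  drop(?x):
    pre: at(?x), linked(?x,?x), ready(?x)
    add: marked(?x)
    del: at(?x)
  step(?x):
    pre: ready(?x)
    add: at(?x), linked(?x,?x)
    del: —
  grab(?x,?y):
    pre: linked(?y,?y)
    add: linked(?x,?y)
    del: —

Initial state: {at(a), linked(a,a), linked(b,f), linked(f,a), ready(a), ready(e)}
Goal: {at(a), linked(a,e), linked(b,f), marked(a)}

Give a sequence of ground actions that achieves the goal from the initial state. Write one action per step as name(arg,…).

drop(a); step(a); step(e); grab(a,e)

1. drop(a)  →  {linked(a,a), linked(b,f), linked(f,a), marked(a), ready(a), ready(e)}
2. step(a)  →  {at(a), linked(a,a), linked(b,f), linked(f,a), marked(a), ready(a), ready(e)}
3. step(e)  →  {at(a), at(e), linked(a,a), linked(b,f), linked(e,e), linked(f,a), marked(a), ready(a), ready(e)}
4. grab(a,e)  →  {at(a), at(e), linked(a,a), linked(a,e), linked(b,f), linked(e,e), linked(f,a), marked(a), ready(a), ready(e)}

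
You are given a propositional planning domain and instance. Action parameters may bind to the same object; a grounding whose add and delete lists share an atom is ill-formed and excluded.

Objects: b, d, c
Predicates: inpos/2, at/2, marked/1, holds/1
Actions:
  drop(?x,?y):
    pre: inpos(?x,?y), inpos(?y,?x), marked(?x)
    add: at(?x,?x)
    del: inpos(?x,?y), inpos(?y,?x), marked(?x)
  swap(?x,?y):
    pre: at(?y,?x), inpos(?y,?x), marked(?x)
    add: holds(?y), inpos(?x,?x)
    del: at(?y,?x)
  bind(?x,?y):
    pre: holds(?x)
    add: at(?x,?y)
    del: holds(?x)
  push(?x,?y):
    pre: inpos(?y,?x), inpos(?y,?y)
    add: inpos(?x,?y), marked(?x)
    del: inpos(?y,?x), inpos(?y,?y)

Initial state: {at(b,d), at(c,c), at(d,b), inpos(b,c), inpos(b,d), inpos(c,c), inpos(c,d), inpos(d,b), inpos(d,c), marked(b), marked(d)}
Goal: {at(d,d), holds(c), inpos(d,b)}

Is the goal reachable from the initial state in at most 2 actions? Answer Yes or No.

1. drop(d,c)  →  {at(b,d), at(c,c), at(d,b), at(d,d), inpos(b,c), inpos(b,d), inpos(c,c), inpos(d,b), marked(b)}
2. swap(b,d)  →  {at(b,d), at(c,c), at(d,d), holds(d), inpos(b,b), inpos(b,c), inpos(b,d), inpos(c,c), inpos(d,b), marked(b)}
3. push(c,b)  →  {at(b,d), at(c,c), at(d,d), holds(d), inpos(b,d), inpos(c,b), inpos(c,c), inpos(d,b), marked(b), marked(c)}
4. swap(c,c)  →  {at(b,d), at(d,d), holds(c), holds(d), inpos(b,d), inpos(c,b), inpos(c,c), inpos(d,b), marked(b), marked(c)}
optimal plan length = 4; 4 > 2

No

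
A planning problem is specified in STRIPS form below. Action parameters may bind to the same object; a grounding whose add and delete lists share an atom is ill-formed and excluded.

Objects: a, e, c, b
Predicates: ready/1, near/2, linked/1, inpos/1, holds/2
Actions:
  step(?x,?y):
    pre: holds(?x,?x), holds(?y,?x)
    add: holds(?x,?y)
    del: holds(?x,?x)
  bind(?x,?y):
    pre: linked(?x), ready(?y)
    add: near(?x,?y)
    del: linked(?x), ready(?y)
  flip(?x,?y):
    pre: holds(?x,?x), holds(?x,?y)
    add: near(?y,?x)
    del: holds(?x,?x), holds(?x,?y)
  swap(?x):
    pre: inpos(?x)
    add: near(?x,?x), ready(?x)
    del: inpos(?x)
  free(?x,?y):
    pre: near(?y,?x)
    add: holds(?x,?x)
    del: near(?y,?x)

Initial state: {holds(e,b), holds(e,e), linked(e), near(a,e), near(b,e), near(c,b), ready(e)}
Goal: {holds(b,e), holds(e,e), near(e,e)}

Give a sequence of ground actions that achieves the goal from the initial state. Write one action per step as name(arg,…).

bind(e,e); free(b,c); step(b,e)

1. bind(e,e)  →  {holds(e,b), holds(e,e), near(a,e), near(b,e), near(c,b), near(e,e)}
2. free(b,c)  →  {holds(b,b), holds(e,b), holds(e,e), near(a,e), near(b,e), near(e,e)}
3. step(b,e)  →  {holds(b,e), holds(e,b), holds(e,e), near(a,e), near(b,e), near(e,e)}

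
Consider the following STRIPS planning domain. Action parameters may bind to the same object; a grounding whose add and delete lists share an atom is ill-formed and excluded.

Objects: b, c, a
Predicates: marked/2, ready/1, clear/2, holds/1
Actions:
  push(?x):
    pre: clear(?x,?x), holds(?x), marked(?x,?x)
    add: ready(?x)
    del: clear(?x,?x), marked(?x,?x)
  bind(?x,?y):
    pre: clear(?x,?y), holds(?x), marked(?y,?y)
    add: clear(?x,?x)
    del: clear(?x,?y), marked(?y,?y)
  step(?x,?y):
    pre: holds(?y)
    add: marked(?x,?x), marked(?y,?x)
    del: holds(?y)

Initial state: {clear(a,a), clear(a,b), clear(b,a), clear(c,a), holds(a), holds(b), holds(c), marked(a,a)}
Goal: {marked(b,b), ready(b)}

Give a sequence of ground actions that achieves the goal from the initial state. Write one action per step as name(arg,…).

bind(b,a); step(b,c); push(b); step(b,b)

1. bind(b,a)  →  {clear(a,a), clear(a,b), clear(b,b), clear(c,a), holds(a), holds(b), holds(c)}
2. step(b,c)  →  {clear(a,a), clear(a,b), clear(b,b), clear(c,a), holds(a), holds(b), marked(b,b), marked(c,b)}
3. push(b)  →  {clear(a,a), clear(a,b), clear(c,a), holds(a), holds(b), marked(c,b), ready(b)}
4. step(b,b)  →  {clear(a,a), clear(a,b), clear(c,a), holds(a), marked(b,b), marked(c,b), ready(b)}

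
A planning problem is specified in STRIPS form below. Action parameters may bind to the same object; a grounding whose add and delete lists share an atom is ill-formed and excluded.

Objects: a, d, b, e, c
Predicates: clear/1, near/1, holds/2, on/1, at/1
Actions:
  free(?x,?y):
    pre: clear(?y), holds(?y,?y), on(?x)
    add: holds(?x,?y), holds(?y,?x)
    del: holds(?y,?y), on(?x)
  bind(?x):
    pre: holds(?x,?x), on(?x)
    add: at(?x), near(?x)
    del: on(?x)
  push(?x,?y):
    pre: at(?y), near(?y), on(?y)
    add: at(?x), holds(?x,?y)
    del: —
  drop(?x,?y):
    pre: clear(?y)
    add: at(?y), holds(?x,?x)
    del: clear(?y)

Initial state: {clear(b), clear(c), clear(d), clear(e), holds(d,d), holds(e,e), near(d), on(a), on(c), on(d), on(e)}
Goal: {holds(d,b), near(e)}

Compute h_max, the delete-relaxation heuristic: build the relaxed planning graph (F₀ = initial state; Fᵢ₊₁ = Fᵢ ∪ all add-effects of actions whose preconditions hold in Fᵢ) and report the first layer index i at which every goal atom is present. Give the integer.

2

F0 = init (11 atoms)
F1 = F0 ∪ {at(b), at(c), at(d), at(e), holds(a,a), holds(a,d), holds(a,e), holds(b,b), holds(c,c), holds(c,d), holds(c,e), holds(d,a), holds(d,c), holds(d,e), holds(e,a), holds(e,c), holds(e,d), near(e)}  (29 atoms)
F2 = F1 ∪ {at(a), holds(a,b), holds(a,c), holds(b,a), holds(b,c), holds(b,d), holds(b,e), holds(c,a), holds(c,b), holds(d,b), holds(e,b), near(a), near(c)}  (42 atoms)
goal ⊆ F2  ⇒  h_max = 2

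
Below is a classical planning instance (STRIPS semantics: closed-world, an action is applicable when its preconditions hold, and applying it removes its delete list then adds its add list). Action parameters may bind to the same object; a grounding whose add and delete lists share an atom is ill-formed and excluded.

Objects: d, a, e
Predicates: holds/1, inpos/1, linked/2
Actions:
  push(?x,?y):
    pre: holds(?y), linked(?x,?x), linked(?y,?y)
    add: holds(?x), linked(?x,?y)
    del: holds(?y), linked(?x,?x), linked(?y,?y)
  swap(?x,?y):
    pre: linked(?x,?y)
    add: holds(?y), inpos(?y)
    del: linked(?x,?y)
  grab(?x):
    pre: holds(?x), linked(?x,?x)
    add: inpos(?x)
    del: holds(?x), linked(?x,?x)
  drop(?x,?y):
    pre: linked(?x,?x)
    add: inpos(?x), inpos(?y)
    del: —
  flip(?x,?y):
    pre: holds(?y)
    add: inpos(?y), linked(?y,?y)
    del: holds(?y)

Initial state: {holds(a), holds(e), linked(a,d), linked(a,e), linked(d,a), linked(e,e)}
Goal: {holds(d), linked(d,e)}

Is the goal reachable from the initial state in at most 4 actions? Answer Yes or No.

Yes

1. swap(a,d)  →  {holds(a), holds(d), holds(e), inpos(d), linked(a,e), linked(d,a), linked(e,e)}
2. flip(d,d)  →  {holds(a), holds(e), inpos(d), linked(a,e), linked(d,a), linked(d,d), linked(e,e)}
3. push(d,e)  →  {holds(a), holds(d), inpos(d), linked(a,e), linked(d,a), linked(d,e)}
optimal plan length = 3; 3 ≤ 4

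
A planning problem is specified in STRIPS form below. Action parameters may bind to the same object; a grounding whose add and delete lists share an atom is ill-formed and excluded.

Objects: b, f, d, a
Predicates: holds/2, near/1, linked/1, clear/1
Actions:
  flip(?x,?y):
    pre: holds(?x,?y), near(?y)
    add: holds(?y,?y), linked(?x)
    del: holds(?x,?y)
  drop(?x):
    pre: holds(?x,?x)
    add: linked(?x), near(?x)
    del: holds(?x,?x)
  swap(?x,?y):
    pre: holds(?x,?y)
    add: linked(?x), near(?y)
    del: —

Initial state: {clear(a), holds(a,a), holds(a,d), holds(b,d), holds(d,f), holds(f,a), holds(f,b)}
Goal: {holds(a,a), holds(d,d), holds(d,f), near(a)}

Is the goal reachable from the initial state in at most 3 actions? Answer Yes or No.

Yes

1. swap(b,d)  →  {clear(a), holds(a,a), holds(a,d), holds(b,d), holds(d,f), holds(f,a), holds(f,b), linked(b), near(d)}
2. flip(b,d)  →  {clear(a), holds(a,a), holds(a,d), holds(d,d), holds(d,f), holds(f,a), holds(f,b), linked(b), near(d)}
3. swap(f,a)  →  {clear(a), holds(a,a), holds(a,d), holds(d,d), holds(d,f), holds(f,a), holds(f,b), linked(b), linked(f), near(a), near(d)}
optimal plan length = 3; 3 ≤ 3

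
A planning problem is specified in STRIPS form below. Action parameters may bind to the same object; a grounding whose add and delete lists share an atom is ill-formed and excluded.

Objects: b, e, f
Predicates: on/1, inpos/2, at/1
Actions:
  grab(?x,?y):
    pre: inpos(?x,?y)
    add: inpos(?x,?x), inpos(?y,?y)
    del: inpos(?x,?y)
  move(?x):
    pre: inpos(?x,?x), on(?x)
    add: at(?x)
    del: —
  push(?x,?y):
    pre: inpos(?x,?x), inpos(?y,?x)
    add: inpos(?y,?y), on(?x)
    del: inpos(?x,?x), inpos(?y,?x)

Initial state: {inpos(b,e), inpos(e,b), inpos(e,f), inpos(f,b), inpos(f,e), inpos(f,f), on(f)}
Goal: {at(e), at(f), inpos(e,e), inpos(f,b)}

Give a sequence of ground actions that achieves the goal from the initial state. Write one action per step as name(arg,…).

1. grab(b,e)  →  {inpos(b,b), inpos(e,b), inpos(e,e), inpos(e,f), inpos(f,b), inpos(f,e), inpos(f,f), on(f)}
2. move(f)  →  {at(f), inpos(b,b), inpos(e,b), inpos(e,e), inpos(e,f), inpos(f,b), inpos(f,e), inpos(f,f), on(f)}
3. push(e,f)  →  {at(f), inpos(b,b), inpos(e,b), inpos(e,f), inpos(f,b), inpos(f,f), on(e), on(f)}
4. grab(e,b)  →  {at(f), inpos(b,b), inpos(e,e), inpos(e,f), inpos(f,b), inpos(f,f), on(e), on(f)}
5. move(e)  →  {at(e), at(f), inpos(b,b), inpos(e,e), inpos(e,f), inpos(f,b), inpos(f,f), on(e), on(f)}

grab(b,e); move(f); push(e,f); grab(e,b); move(e)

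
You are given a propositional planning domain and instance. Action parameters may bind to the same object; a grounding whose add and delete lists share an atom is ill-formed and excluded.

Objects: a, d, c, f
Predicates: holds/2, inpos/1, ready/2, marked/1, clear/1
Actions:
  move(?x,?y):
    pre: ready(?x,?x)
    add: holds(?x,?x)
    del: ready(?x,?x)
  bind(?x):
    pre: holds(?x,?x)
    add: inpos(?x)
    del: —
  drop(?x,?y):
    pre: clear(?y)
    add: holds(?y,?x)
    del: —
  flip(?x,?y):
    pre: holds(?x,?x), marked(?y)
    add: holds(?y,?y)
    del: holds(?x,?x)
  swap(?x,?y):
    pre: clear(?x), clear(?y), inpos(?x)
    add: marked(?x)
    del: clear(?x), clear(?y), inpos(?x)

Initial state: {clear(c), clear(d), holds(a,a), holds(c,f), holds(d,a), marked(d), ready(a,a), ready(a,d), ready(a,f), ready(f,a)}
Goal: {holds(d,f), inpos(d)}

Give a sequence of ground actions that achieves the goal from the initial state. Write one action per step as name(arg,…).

1. drop(d,d)  →  {clear(c), clear(d), holds(a,a), holds(c,f), holds(d,a), holds(d,d), marked(d), ready(a,a), ready(a,d), ready(a,f), ready(f,a)}
2. bind(d)  →  {clear(c), clear(d), holds(a,a), holds(c,f), holds(d,a), holds(d,d), inpos(d), marked(d), ready(a,a), ready(a,d), ready(a,f), ready(f,a)}
3. drop(f,d)  →  {clear(c), clear(d), holds(a,a), holds(c,f), holds(d,a), holds(d,d), holds(d,f), inpos(d), marked(d), ready(a,a), ready(a,d), ready(a,f), ready(f,a)}

drop(d,d); bind(d); drop(f,d)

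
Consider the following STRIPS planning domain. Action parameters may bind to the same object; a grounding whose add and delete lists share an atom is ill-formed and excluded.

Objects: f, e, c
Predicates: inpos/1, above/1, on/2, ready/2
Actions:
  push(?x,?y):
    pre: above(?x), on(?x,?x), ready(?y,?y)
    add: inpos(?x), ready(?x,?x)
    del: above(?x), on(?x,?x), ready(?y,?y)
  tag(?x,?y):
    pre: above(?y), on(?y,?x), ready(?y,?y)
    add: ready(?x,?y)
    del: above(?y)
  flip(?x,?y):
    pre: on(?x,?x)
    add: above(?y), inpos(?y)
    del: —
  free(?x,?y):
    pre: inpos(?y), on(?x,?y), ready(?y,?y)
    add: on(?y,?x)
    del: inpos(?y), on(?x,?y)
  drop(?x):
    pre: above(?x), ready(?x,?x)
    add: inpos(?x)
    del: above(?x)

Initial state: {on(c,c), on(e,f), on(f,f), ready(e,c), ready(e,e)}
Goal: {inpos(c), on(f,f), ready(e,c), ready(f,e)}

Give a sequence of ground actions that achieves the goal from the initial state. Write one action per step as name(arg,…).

1. flip(f,e)  →  {above(e), inpos(e), on(c,c), on(e,f), on(f,f), ready(e,c), ready(e,e)}
2. tag(f,e)  →  {inpos(e), on(c,c), on(e,f), on(f,f), ready(e,c), ready(e,e), ready(f,e)}
3. flip(f,c)  →  {above(c), inpos(c), inpos(e), on(c,c), on(e,f), on(f,f), ready(e,c), ready(e,e), ready(f,e)}

flip(f,e); tag(f,e); flip(f,c)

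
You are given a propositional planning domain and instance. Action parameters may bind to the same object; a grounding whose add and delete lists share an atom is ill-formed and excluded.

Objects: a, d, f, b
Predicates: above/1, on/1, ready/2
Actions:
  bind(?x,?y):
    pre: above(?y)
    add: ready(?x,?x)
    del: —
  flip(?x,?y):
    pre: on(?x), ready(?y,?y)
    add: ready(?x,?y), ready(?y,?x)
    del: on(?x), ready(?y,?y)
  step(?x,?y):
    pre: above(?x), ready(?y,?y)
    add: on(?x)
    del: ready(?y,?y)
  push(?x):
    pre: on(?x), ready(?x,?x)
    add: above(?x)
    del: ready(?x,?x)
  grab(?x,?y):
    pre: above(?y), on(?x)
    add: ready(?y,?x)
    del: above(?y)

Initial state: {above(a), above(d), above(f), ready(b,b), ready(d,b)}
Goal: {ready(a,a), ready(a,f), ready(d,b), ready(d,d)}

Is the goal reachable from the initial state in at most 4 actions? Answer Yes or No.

Yes

1. bind(a,a)  →  {above(a), above(d), above(f), ready(a,a), ready(b,b), ready(d,b)}
2. bind(d,a)  →  {above(a), above(d), above(f), ready(a,a), ready(b,b), ready(d,b), ready(d,d)}
3. step(f,b)  →  {above(a), above(d), above(f), on(f), ready(a,a), ready(d,b), ready(d,d)}
4. grab(f,a)  →  {above(d), above(f), on(f), ready(a,a), ready(a,f), ready(d,b), ready(d,d)}
optimal plan length = 4; 4 ≤ 4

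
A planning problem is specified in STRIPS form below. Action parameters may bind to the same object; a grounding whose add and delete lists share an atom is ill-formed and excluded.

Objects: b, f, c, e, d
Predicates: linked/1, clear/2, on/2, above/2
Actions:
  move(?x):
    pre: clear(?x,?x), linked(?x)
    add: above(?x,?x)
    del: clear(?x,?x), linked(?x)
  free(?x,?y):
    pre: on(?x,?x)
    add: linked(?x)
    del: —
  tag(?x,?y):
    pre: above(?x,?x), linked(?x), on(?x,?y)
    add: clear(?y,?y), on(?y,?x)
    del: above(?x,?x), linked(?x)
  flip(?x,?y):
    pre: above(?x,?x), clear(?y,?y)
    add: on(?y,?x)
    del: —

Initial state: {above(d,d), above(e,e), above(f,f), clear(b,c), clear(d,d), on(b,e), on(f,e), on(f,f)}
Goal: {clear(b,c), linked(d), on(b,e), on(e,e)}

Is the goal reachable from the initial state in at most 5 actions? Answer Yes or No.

1. free(f,b)  →  {above(d,d), above(e,e), above(f,f), clear(b,c), clear(d,d), linked(f), on(b,e), on(f,e), on(f,f)}
2. tag(f,e)  →  {above(d,d), above(e,e), clear(b,c), clear(d,d), clear(e,e), on(b,e), on(e,f), on(f,e), on(f,f)}
3. flip(e,e)  →  {above(d,d), above(e,e), clear(b,c), clear(d,d), clear(e,e), on(b,e), on(e,e), on(e,f), on(f,e), on(f,f)}
4. flip(d,d)  →  {above(d,d), above(e,e), clear(b,c), clear(d,d), clear(e,e), on(b,e), on(d,d), on(e,e), on(e,f), on(f,e), on(f,f)}
5. free(d,b)  →  {above(d,d), above(e,e), clear(b,c), clear(d,d), clear(e,e), linked(d), on(b,e), on(d,d), on(e,e), on(e,f), on(f,e), on(f,f)}
optimal plan length = 5; 5 ≤ 5

Yes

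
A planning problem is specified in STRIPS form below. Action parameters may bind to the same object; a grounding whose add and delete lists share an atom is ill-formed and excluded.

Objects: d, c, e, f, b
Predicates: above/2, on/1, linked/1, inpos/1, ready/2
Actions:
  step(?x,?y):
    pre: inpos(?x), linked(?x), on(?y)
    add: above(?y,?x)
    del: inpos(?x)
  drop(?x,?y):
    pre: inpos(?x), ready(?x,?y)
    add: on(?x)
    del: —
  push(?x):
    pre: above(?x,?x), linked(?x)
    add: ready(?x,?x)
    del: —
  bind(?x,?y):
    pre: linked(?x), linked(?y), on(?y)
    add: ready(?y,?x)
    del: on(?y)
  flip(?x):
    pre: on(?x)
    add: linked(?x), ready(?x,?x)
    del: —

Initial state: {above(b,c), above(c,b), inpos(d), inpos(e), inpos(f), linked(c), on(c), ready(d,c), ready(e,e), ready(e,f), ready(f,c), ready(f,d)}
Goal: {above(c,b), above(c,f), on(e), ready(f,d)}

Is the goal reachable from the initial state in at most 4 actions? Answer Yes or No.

Yes

1. drop(e,e)  →  {above(b,c), above(c,b), inpos(d), inpos(e), inpos(f), linked(c), on(c), on(e), ready(d,c), ready(e,e), ready(e,f), ready(f,c), ready(f,d)}
2. drop(f,d)  →  {above(b,c), above(c,b), inpos(d), inpos(e), inpos(f), linked(c), on(c), on(e), on(f), ready(d,c), ready(e,e), ready(e,f), ready(f,c), ready(f,d)}
3. flip(f)  →  {above(b,c), above(c,b), inpos(d), inpos(e), inpos(f), linked(c), linked(f), on(c), on(e), on(f), ready(d,c), ready(e,e), ready(e,f), ready(f,c), ready(f,d), ready(f,f)}
4. step(f,c)  →  {above(b,c), above(c,b), above(c,f), inpos(d), inpos(e), linked(c), linked(f), on(c), on(e), on(f), ready(d,c), ready(e,e), ready(e,f), ready(f,c), ready(f,d), ready(f,f)}
optimal plan length = 4; 4 ≤ 4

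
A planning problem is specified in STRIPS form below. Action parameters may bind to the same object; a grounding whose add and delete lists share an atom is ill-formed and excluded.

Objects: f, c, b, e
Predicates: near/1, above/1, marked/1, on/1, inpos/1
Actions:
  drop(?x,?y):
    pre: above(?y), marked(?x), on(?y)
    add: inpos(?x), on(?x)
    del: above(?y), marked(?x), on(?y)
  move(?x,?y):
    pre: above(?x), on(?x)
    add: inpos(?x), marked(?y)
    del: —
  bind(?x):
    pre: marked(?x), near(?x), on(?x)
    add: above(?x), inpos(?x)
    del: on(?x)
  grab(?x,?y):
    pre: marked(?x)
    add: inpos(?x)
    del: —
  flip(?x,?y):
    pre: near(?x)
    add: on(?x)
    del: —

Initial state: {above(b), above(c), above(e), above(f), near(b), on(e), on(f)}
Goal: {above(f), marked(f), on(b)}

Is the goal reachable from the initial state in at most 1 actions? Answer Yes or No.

No

1. move(f,f)  →  {above(b), above(c), above(e), above(f), inpos(f), marked(f), near(b), on(e), on(f)}
2. flip(b,f)  →  {above(b), above(c), above(e), above(f), inpos(f), marked(f), near(b), on(b), on(e), on(f)}
optimal plan length = 2; 2 > 1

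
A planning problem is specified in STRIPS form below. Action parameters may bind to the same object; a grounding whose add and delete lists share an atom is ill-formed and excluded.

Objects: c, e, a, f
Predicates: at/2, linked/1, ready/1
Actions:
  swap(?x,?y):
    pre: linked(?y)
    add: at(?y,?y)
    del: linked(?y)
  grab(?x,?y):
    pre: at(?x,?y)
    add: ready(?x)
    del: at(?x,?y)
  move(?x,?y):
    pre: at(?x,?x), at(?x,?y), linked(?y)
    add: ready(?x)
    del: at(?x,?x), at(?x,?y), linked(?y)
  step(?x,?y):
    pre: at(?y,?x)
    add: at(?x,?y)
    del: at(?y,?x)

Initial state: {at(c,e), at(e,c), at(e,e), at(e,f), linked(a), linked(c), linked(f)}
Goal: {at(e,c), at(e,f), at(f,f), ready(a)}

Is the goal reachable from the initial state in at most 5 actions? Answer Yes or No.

1. swap(c,a)  →  {at(a,a), at(c,e), at(e,c), at(e,e), at(e,f), linked(c), linked(f)}
2. swap(c,f)  →  {at(a,a), at(c,e), at(e,c), at(e,e), at(e,f), at(f,f), linked(c)}
3. grab(a,a)  →  {at(c,e), at(e,c), at(e,e), at(e,f), at(f,f), linked(c), ready(a)}
optimal plan length = 3; 3 ≤ 5

Yes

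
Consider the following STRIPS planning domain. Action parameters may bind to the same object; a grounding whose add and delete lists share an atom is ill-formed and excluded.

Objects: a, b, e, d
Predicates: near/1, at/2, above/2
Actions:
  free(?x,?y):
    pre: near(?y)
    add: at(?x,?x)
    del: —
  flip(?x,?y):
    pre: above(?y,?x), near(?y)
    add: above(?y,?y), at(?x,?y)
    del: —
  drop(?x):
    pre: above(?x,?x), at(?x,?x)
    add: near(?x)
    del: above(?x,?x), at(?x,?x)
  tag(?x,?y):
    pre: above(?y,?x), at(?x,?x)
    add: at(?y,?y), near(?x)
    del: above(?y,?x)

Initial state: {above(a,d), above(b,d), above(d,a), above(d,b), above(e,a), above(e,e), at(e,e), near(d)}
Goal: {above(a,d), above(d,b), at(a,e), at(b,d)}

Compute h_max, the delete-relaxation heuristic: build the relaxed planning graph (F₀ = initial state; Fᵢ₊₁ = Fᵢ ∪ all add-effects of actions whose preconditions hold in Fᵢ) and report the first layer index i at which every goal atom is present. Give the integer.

F0 = init (8 atoms)
F1 = F0 ∪ {above(d,d), at(a,a), at(a,d), at(b,b), at(b,d), at(d,d), near(e)}  (15 atoms)
F2 = F1 ∪ {at(a,e), near(a), near(b)}  (18 atoms)
goal ⊆ F2  ⇒  h_max = 2

2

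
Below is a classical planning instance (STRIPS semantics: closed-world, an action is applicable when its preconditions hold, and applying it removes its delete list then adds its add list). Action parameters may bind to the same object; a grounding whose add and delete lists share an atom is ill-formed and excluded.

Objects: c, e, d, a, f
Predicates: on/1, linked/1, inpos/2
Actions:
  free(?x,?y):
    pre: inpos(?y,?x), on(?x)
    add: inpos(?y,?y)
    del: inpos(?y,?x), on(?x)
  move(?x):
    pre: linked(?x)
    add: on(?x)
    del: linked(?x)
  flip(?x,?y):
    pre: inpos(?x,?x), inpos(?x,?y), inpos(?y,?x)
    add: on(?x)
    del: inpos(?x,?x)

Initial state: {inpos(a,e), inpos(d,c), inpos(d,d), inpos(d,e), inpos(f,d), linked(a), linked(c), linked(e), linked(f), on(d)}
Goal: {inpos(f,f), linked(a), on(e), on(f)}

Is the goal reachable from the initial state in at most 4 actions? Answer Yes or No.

1. free(d,f)  →  {inpos(a,e), inpos(d,c), inpos(d,d), inpos(d,e), inpos(f,f), linked(a), linked(c), linked(e), linked(f)}
2. move(e)  →  {inpos(a,e), inpos(d,c), inpos(d,d), inpos(d,e), inpos(f,f), linked(a), linked(c), linked(f), on(e)}
3. move(f)  →  {inpos(a,e), inpos(d,c), inpos(d,d), inpos(d,e), inpos(f,f), linked(a), linked(c), on(e), on(f)}
optimal plan length = 3; 3 ≤ 4

Yes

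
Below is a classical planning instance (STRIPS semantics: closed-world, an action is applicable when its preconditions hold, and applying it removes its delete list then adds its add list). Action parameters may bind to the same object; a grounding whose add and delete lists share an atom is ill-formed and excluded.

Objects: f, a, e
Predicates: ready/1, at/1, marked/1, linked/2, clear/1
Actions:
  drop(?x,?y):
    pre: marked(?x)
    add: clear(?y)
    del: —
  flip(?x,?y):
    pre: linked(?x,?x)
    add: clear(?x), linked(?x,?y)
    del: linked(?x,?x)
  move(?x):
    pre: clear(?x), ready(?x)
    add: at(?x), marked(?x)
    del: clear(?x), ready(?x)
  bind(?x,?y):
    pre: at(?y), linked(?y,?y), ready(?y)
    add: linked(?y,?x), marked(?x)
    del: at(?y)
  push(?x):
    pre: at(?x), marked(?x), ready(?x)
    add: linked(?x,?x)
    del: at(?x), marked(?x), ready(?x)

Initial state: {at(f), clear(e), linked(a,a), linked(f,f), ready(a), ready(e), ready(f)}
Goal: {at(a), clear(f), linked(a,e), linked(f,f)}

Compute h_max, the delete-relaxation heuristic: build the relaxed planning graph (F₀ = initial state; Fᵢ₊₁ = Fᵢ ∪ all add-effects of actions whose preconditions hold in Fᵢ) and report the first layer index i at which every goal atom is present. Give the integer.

2

F0 = init (7 atoms)
F1 = F0 ∪ {at(e), clear(a), clear(f), linked(a,e), linked(a,f), linked(f,a), linked(f,e), marked(a), marked(e), marked(f)}  (17 atoms)
F2 = F1 ∪ {at(a), linked(e,e)}  (19 atoms)
goal ⊆ F2  ⇒  h_max = 2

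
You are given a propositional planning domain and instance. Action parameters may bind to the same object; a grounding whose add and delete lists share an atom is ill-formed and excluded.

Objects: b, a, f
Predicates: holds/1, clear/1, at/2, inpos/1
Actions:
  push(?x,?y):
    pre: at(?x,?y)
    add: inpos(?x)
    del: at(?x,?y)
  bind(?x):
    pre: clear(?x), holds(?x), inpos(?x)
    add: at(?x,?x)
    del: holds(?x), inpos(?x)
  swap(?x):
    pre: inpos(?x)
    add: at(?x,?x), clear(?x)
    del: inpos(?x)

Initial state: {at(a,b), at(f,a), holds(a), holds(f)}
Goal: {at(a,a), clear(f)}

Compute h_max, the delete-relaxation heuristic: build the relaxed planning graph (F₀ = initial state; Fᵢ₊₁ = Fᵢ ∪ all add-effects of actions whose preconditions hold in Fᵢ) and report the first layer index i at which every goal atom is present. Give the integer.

F0 = init (4 atoms)
F1 = F0 ∪ {inpos(a), inpos(f)}  (6 atoms)
F2 = F1 ∪ {at(a,a), at(f,f), clear(a), clear(f)}  (10 atoms)
goal ⊆ F2  ⇒  h_max = 2

2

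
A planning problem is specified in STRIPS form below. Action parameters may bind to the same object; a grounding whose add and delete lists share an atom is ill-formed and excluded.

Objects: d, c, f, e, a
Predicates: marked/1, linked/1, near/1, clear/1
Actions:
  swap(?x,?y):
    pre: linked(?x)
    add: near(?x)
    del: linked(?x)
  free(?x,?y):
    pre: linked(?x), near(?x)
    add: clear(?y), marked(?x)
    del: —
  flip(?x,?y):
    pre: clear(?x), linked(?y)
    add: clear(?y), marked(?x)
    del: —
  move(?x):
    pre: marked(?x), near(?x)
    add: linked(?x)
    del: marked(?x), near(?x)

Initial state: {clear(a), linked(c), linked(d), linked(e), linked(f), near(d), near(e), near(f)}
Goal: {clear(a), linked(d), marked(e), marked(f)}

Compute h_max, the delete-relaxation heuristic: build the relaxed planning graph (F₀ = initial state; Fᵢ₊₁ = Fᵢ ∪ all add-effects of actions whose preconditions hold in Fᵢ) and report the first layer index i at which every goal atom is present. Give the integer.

1

F0 = init (8 atoms)
F1 = F0 ∪ {clear(c), clear(d), clear(e), clear(f), marked(a), marked(d), marked(e), marked(f), near(c)}  (17 atoms)
goal ⊆ F1  ⇒  h_max = 1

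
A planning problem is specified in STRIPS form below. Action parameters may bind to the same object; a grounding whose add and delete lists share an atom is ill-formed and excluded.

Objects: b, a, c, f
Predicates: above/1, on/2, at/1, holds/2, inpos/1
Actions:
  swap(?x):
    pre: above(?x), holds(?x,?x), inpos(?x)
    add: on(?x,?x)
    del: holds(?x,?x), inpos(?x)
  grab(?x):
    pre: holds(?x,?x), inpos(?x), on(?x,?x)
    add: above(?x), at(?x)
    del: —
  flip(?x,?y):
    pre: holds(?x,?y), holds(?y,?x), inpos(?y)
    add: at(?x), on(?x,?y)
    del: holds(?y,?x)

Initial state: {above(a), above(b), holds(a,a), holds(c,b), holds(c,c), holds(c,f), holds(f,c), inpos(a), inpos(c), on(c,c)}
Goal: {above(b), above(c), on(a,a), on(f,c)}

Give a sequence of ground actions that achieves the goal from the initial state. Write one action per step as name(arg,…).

swap(a); grab(c); flip(f,c)

1. swap(a)  →  {above(a), above(b), holds(c,b), holds(c,c), holds(c,f), holds(f,c), inpos(c), on(a,a), on(c,c)}
2. grab(c)  →  {above(a), above(b), above(c), at(c), holds(c,b), holds(c,c), holds(c,f), holds(f,c), inpos(c), on(a,a), on(c,c)}
3. flip(f,c)  →  {above(a), above(b), above(c), at(c), at(f), holds(c,b), holds(c,c), holds(f,c), inpos(c), on(a,a), on(c,c), on(f,c)}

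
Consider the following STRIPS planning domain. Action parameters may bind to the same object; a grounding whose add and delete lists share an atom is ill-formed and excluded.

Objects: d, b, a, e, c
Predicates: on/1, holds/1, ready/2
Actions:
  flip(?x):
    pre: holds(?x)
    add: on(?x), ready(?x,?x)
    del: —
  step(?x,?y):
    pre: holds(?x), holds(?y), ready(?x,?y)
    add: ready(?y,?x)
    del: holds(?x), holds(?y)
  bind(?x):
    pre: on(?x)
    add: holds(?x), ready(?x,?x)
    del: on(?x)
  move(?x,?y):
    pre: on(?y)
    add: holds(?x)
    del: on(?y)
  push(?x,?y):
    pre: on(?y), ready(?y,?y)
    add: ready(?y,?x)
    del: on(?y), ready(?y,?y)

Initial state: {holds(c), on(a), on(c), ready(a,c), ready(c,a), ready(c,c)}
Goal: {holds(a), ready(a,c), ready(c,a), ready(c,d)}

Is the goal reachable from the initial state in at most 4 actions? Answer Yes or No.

1. bind(a)  →  {holds(a), holds(c), on(c), ready(a,a), ready(a,c), ready(c,a), ready(c,c)}
2. push(d,c)  →  {holds(a), holds(c), ready(a,a), ready(a,c), ready(c,a), ready(c,d)}
optimal plan length = 2; 2 ≤ 4

Yes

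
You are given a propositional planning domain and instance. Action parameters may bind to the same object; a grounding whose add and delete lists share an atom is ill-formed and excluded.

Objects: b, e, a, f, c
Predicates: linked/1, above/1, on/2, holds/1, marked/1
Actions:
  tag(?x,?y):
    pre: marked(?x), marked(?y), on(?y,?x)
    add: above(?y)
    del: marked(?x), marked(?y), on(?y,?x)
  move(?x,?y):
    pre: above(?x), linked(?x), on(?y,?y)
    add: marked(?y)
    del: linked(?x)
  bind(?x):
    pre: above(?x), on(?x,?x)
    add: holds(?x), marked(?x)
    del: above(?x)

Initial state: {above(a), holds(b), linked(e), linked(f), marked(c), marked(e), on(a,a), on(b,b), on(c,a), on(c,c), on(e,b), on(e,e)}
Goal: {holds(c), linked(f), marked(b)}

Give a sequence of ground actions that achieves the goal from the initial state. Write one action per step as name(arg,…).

1. tag(e,e)  →  {above(a), above(e), holds(b), linked(e), linked(f), marked(c), on(a,a), on(b,b), on(c,a), on(c,c), on(e,b)}
2. move(e,b)  →  {above(a), above(e), holds(b), linked(f), marked(b), marked(c), on(a,a), on(b,b), on(c,a), on(c,c), on(e,b)}
3. bind(a)  →  {above(e), holds(a), holds(b), linked(f), marked(a), marked(b), marked(c), on(a,a), on(b,b), on(c,a), on(c,c), on(e,b)}
4. tag(a,c)  →  {above(c), above(e), holds(a), holds(b), linked(f), marked(b), on(a,a), on(b,b), on(c,c), on(e,b)}
5. bind(c)  →  {above(e), holds(a), holds(b), holds(c), linked(f), marked(b), marked(c), on(a,a), on(b,b), on(c,c), on(e,b)}

tag(e,e); move(e,b); bind(a); tag(a,c); bind(c)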